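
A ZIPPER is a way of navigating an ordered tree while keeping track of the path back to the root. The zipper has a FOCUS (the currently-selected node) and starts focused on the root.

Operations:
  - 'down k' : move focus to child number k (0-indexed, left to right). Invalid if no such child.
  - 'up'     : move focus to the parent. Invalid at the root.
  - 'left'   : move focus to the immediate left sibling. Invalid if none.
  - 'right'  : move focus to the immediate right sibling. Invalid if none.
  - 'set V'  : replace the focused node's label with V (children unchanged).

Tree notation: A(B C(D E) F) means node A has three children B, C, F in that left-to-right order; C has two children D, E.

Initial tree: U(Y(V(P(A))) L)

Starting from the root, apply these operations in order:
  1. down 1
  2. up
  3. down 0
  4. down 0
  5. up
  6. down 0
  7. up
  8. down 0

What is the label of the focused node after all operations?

Answer: V

Derivation:
Step 1 (down 1): focus=L path=1 depth=1 children=[] left=['Y'] right=[] parent=U
Step 2 (up): focus=U path=root depth=0 children=['Y', 'L'] (at root)
Step 3 (down 0): focus=Y path=0 depth=1 children=['V'] left=[] right=['L'] parent=U
Step 4 (down 0): focus=V path=0/0 depth=2 children=['P'] left=[] right=[] parent=Y
Step 5 (up): focus=Y path=0 depth=1 children=['V'] left=[] right=['L'] parent=U
Step 6 (down 0): focus=V path=0/0 depth=2 children=['P'] left=[] right=[] parent=Y
Step 7 (up): focus=Y path=0 depth=1 children=['V'] left=[] right=['L'] parent=U
Step 8 (down 0): focus=V path=0/0 depth=2 children=['P'] left=[] right=[] parent=Y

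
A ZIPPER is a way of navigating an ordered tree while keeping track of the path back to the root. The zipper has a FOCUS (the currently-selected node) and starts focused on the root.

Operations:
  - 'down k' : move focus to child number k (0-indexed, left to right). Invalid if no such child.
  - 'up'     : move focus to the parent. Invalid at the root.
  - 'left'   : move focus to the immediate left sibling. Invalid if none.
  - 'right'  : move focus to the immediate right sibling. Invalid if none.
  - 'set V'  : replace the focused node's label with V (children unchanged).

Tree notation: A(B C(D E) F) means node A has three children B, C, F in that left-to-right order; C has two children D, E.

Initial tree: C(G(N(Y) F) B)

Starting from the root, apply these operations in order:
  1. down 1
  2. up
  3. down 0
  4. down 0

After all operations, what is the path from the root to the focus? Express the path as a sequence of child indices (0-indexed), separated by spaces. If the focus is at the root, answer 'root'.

Answer: 0 0

Derivation:
Step 1 (down 1): focus=B path=1 depth=1 children=[] left=['G'] right=[] parent=C
Step 2 (up): focus=C path=root depth=0 children=['G', 'B'] (at root)
Step 3 (down 0): focus=G path=0 depth=1 children=['N', 'F'] left=[] right=['B'] parent=C
Step 4 (down 0): focus=N path=0/0 depth=2 children=['Y'] left=[] right=['F'] parent=G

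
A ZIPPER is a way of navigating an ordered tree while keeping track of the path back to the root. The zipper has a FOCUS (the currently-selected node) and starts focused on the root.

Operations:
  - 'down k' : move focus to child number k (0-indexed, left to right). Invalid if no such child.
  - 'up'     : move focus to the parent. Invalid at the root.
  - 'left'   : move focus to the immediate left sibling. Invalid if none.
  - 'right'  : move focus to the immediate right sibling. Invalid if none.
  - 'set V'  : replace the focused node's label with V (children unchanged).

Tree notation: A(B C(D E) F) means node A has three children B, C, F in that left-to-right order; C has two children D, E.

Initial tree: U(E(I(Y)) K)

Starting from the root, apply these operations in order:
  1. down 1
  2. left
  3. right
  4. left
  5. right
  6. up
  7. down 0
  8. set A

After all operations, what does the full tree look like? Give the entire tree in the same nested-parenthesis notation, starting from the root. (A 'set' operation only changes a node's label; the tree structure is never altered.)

Step 1 (down 1): focus=K path=1 depth=1 children=[] left=['E'] right=[] parent=U
Step 2 (left): focus=E path=0 depth=1 children=['I'] left=[] right=['K'] parent=U
Step 3 (right): focus=K path=1 depth=1 children=[] left=['E'] right=[] parent=U
Step 4 (left): focus=E path=0 depth=1 children=['I'] left=[] right=['K'] parent=U
Step 5 (right): focus=K path=1 depth=1 children=[] left=['E'] right=[] parent=U
Step 6 (up): focus=U path=root depth=0 children=['E', 'K'] (at root)
Step 7 (down 0): focus=E path=0 depth=1 children=['I'] left=[] right=['K'] parent=U
Step 8 (set A): focus=A path=0 depth=1 children=['I'] left=[] right=['K'] parent=U

Answer: U(A(I(Y)) K)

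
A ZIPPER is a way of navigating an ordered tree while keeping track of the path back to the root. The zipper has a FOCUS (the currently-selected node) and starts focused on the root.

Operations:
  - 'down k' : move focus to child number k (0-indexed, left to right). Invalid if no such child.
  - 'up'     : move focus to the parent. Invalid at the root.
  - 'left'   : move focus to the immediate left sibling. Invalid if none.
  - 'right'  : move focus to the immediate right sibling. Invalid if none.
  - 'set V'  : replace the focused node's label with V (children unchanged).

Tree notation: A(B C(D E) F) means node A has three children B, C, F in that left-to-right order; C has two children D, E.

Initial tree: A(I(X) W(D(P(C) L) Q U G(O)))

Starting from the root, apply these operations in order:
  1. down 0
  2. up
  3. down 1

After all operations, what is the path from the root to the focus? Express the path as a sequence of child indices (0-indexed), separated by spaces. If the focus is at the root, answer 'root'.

Step 1 (down 0): focus=I path=0 depth=1 children=['X'] left=[] right=['W'] parent=A
Step 2 (up): focus=A path=root depth=0 children=['I', 'W'] (at root)
Step 3 (down 1): focus=W path=1 depth=1 children=['D', 'Q', 'U', 'G'] left=['I'] right=[] parent=A

Answer: 1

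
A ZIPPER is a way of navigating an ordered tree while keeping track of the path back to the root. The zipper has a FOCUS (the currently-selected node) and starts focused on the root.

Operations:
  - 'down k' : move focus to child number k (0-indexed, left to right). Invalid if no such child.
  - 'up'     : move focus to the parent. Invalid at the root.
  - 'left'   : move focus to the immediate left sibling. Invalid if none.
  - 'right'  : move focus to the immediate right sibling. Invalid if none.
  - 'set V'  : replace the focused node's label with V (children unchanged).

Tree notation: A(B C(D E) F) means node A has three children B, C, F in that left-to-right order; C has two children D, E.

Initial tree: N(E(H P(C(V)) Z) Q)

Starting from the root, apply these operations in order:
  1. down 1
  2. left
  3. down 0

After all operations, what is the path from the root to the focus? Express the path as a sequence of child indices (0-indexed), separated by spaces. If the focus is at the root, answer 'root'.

Answer: 0 0

Derivation:
Step 1 (down 1): focus=Q path=1 depth=1 children=[] left=['E'] right=[] parent=N
Step 2 (left): focus=E path=0 depth=1 children=['H', 'P', 'Z'] left=[] right=['Q'] parent=N
Step 3 (down 0): focus=H path=0/0 depth=2 children=[] left=[] right=['P', 'Z'] parent=E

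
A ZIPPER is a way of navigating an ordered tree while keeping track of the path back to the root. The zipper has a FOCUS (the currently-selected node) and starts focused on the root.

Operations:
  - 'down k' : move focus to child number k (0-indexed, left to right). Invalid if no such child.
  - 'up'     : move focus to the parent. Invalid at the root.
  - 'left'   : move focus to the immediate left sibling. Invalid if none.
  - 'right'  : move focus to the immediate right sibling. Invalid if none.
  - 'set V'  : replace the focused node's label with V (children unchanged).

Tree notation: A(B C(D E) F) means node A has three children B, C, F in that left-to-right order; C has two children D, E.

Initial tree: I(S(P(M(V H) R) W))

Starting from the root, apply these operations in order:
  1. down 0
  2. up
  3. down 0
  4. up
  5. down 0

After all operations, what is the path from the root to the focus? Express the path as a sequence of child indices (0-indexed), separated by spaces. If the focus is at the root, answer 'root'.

Answer: 0

Derivation:
Step 1 (down 0): focus=S path=0 depth=1 children=['P', 'W'] left=[] right=[] parent=I
Step 2 (up): focus=I path=root depth=0 children=['S'] (at root)
Step 3 (down 0): focus=S path=0 depth=1 children=['P', 'W'] left=[] right=[] parent=I
Step 4 (up): focus=I path=root depth=0 children=['S'] (at root)
Step 5 (down 0): focus=S path=0 depth=1 children=['P', 'W'] left=[] right=[] parent=I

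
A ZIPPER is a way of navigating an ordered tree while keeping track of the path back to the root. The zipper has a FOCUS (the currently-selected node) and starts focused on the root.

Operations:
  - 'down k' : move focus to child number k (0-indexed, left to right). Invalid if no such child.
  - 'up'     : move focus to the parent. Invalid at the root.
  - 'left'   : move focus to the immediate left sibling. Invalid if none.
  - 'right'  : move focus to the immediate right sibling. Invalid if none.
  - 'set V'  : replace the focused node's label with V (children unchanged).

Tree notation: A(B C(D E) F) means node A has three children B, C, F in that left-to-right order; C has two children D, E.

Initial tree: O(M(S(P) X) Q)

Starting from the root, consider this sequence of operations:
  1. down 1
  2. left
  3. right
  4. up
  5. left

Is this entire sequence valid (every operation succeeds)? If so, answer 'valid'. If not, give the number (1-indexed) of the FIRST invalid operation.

Step 1 (down 1): focus=Q path=1 depth=1 children=[] left=['M'] right=[] parent=O
Step 2 (left): focus=M path=0 depth=1 children=['S', 'X'] left=[] right=['Q'] parent=O
Step 3 (right): focus=Q path=1 depth=1 children=[] left=['M'] right=[] parent=O
Step 4 (up): focus=O path=root depth=0 children=['M', 'Q'] (at root)
Step 5 (left): INVALID

Answer: 5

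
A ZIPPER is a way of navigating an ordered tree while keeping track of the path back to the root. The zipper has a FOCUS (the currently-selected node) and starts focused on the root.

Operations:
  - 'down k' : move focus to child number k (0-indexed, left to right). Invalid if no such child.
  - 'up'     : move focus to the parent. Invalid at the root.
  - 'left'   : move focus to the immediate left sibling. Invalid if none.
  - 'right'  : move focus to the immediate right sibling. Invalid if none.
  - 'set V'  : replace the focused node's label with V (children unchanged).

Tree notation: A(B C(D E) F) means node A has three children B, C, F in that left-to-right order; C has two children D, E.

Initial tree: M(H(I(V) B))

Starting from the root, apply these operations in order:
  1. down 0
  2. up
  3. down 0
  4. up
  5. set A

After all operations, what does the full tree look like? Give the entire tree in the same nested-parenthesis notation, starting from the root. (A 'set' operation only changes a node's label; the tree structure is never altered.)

Answer: A(H(I(V) B))

Derivation:
Step 1 (down 0): focus=H path=0 depth=1 children=['I', 'B'] left=[] right=[] parent=M
Step 2 (up): focus=M path=root depth=0 children=['H'] (at root)
Step 3 (down 0): focus=H path=0 depth=1 children=['I', 'B'] left=[] right=[] parent=M
Step 4 (up): focus=M path=root depth=0 children=['H'] (at root)
Step 5 (set A): focus=A path=root depth=0 children=['H'] (at root)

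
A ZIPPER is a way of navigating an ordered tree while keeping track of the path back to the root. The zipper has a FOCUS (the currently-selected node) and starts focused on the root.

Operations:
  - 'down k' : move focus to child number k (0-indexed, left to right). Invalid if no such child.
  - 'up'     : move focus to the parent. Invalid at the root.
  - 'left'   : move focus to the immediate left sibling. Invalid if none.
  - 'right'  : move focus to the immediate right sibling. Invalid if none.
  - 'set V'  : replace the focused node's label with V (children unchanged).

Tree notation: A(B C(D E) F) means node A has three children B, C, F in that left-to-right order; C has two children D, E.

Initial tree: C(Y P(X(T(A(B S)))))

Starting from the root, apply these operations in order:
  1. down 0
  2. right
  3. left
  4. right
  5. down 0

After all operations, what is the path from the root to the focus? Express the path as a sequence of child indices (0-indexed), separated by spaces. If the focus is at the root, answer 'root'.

Answer: 1 0

Derivation:
Step 1 (down 0): focus=Y path=0 depth=1 children=[] left=[] right=['P'] parent=C
Step 2 (right): focus=P path=1 depth=1 children=['X'] left=['Y'] right=[] parent=C
Step 3 (left): focus=Y path=0 depth=1 children=[] left=[] right=['P'] parent=C
Step 4 (right): focus=P path=1 depth=1 children=['X'] left=['Y'] right=[] parent=C
Step 5 (down 0): focus=X path=1/0 depth=2 children=['T'] left=[] right=[] parent=P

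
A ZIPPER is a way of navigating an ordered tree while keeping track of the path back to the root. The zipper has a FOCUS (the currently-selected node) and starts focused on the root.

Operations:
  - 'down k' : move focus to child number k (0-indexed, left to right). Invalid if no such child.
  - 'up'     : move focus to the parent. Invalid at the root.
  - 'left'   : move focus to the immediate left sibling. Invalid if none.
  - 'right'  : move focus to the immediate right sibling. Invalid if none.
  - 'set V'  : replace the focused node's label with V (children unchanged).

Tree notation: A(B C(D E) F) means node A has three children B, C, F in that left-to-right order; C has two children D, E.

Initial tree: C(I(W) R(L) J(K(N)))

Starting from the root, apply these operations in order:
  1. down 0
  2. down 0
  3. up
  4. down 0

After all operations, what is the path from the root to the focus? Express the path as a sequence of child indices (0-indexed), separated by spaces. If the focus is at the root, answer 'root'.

Step 1 (down 0): focus=I path=0 depth=1 children=['W'] left=[] right=['R', 'J'] parent=C
Step 2 (down 0): focus=W path=0/0 depth=2 children=[] left=[] right=[] parent=I
Step 3 (up): focus=I path=0 depth=1 children=['W'] left=[] right=['R', 'J'] parent=C
Step 4 (down 0): focus=W path=0/0 depth=2 children=[] left=[] right=[] parent=I

Answer: 0 0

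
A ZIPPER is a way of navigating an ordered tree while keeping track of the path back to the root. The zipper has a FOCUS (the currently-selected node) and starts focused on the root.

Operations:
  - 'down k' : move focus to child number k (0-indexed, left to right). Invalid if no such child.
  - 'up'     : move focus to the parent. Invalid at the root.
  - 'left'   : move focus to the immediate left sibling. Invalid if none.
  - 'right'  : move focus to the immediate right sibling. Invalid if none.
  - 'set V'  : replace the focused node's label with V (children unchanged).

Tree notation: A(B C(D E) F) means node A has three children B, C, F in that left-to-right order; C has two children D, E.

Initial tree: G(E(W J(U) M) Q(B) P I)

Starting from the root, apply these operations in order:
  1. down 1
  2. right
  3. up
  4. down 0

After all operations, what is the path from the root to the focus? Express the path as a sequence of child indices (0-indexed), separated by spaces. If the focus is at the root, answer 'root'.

Step 1 (down 1): focus=Q path=1 depth=1 children=['B'] left=['E'] right=['P', 'I'] parent=G
Step 2 (right): focus=P path=2 depth=1 children=[] left=['E', 'Q'] right=['I'] parent=G
Step 3 (up): focus=G path=root depth=0 children=['E', 'Q', 'P', 'I'] (at root)
Step 4 (down 0): focus=E path=0 depth=1 children=['W', 'J', 'M'] left=[] right=['Q', 'P', 'I'] parent=G

Answer: 0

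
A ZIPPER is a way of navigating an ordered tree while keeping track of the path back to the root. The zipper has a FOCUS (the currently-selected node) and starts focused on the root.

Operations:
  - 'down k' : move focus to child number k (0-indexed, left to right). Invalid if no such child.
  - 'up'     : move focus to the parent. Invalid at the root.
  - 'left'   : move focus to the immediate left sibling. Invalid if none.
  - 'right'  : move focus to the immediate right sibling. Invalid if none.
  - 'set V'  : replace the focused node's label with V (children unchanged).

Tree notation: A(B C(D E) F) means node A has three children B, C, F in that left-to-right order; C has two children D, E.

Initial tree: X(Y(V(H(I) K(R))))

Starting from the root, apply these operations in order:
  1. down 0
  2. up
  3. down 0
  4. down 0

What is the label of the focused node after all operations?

Step 1 (down 0): focus=Y path=0 depth=1 children=['V'] left=[] right=[] parent=X
Step 2 (up): focus=X path=root depth=0 children=['Y'] (at root)
Step 3 (down 0): focus=Y path=0 depth=1 children=['V'] left=[] right=[] parent=X
Step 4 (down 0): focus=V path=0/0 depth=2 children=['H', 'K'] left=[] right=[] parent=Y

Answer: V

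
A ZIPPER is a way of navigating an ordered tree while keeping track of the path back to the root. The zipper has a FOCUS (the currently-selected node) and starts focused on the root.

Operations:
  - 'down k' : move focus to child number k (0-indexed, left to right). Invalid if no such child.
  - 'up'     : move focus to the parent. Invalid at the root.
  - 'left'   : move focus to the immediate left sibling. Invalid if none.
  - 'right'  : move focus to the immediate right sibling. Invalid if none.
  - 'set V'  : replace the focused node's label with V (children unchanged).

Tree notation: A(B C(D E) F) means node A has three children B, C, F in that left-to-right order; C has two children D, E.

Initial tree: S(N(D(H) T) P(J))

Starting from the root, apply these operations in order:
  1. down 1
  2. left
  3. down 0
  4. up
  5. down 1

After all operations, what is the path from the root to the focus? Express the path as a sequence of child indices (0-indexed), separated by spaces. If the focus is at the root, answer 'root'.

Step 1 (down 1): focus=P path=1 depth=1 children=['J'] left=['N'] right=[] parent=S
Step 2 (left): focus=N path=0 depth=1 children=['D', 'T'] left=[] right=['P'] parent=S
Step 3 (down 0): focus=D path=0/0 depth=2 children=['H'] left=[] right=['T'] parent=N
Step 4 (up): focus=N path=0 depth=1 children=['D', 'T'] left=[] right=['P'] parent=S
Step 5 (down 1): focus=T path=0/1 depth=2 children=[] left=['D'] right=[] parent=N

Answer: 0 1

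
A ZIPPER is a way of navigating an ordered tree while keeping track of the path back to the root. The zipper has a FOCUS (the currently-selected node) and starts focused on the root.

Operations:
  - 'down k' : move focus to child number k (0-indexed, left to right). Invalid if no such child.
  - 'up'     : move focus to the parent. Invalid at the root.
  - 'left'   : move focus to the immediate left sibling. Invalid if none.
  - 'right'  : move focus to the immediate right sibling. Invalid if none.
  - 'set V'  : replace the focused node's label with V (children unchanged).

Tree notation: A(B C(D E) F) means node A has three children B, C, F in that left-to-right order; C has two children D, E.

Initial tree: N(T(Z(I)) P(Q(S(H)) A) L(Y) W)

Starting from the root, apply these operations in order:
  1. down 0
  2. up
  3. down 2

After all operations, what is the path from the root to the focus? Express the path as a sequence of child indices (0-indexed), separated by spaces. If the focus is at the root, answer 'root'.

Step 1 (down 0): focus=T path=0 depth=1 children=['Z'] left=[] right=['P', 'L', 'W'] parent=N
Step 2 (up): focus=N path=root depth=0 children=['T', 'P', 'L', 'W'] (at root)
Step 3 (down 2): focus=L path=2 depth=1 children=['Y'] left=['T', 'P'] right=['W'] parent=N

Answer: 2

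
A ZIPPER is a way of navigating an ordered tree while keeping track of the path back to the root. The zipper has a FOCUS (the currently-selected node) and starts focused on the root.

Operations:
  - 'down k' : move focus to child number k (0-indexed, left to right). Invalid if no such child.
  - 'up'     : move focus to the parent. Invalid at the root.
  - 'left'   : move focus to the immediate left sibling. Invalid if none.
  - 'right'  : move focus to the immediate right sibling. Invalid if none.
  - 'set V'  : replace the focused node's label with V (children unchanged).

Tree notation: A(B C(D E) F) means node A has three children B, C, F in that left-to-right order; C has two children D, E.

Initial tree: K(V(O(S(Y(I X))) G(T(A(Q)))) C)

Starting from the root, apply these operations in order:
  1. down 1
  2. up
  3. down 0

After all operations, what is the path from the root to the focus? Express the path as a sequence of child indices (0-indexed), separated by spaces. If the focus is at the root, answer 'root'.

Answer: 0

Derivation:
Step 1 (down 1): focus=C path=1 depth=1 children=[] left=['V'] right=[] parent=K
Step 2 (up): focus=K path=root depth=0 children=['V', 'C'] (at root)
Step 3 (down 0): focus=V path=0 depth=1 children=['O', 'G'] left=[] right=['C'] parent=K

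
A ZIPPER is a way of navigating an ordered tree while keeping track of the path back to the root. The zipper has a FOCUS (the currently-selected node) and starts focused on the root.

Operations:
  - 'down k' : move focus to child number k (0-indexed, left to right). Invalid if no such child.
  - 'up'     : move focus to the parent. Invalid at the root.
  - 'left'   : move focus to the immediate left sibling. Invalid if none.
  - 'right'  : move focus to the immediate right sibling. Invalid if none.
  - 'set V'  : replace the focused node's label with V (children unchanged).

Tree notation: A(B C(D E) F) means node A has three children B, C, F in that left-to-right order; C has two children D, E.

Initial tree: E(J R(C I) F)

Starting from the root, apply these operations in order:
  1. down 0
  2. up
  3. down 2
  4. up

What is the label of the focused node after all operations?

Step 1 (down 0): focus=J path=0 depth=1 children=[] left=[] right=['R', 'F'] parent=E
Step 2 (up): focus=E path=root depth=0 children=['J', 'R', 'F'] (at root)
Step 3 (down 2): focus=F path=2 depth=1 children=[] left=['J', 'R'] right=[] parent=E
Step 4 (up): focus=E path=root depth=0 children=['J', 'R', 'F'] (at root)

Answer: E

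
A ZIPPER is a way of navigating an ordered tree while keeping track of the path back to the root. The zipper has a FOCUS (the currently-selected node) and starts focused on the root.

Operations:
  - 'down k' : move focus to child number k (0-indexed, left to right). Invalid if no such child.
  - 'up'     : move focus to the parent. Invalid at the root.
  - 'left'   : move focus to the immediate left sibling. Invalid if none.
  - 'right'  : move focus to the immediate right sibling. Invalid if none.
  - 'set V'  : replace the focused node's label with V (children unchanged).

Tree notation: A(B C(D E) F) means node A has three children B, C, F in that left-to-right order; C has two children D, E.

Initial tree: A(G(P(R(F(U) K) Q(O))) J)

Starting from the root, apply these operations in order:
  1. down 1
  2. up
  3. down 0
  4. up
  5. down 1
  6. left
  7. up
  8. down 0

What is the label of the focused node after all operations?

Answer: G

Derivation:
Step 1 (down 1): focus=J path=1 depth=1 children=[] left=['G'] right=[] parent=A
Step 2 (up): focus=A path=root depth=0 children=['G', 'J'] (at root)
Step 3 (down 0): focus=G path=0 depth=1 children=['P'] left=[] right=['J'] parent=A
Step 4 (up): focus=A path=root depth=0 children=['G', 'J'] (at root)
Step 5 (down 1): focus=J path=1 depth=1 children=[] left=['G'] right=[] parent=A
Step 6 (left): focus=G path=0 depth=1 children=['P'] left=[] right=['J'] parent=A
Step 7 (up): focus=A path=root depth=0 children=['G', 'J'] (at root)
Step 8 (down 0): focus=G path=0 depth=1 children=['P'] left=[] right=['J'] parent=A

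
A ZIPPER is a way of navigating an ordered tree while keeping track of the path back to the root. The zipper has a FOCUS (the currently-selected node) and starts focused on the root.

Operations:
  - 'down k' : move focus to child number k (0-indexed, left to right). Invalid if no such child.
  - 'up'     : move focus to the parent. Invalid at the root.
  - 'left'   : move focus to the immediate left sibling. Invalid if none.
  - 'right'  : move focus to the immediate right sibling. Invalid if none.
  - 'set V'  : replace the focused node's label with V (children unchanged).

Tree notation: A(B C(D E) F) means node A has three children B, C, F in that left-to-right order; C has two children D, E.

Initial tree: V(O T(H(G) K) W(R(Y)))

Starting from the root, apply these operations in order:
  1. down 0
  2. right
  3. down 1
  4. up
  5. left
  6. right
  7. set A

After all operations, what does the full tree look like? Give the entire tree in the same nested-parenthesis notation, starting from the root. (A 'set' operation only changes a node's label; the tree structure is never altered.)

Step 1 (down 0): focus=O path=0 depth=1 children=[] left=[] right=['T', 'W'] parent=V
Step 2 (right): focus=T path=1 depth=1 children=['H', 'K'] left=['O'] right=['W'] parent=V
Step 3 (down 1): focus=K path=1/1 depth=2 children=[] left=['H'] right=[] parent=T
Step 4 (up): focus=T path=1 depth=1 children=['H', 'K'] left=['O'] right=['W'] parent=V
Step 5 (left): focus=O path=0 depth=1 children=[] left=[] right=['T', 'W'] parent=V
Step 6 (right): focus=T path=1 depth=1 children=['H', 'K'] left=['O'] right=['W'] parent=V
Step 7 (set A): focus=A path=1 depth=1 children=['H', 'K'] left=['O'] right=['W'] parent=V

Answer: V(O A(H(G) K) W(R(Y)))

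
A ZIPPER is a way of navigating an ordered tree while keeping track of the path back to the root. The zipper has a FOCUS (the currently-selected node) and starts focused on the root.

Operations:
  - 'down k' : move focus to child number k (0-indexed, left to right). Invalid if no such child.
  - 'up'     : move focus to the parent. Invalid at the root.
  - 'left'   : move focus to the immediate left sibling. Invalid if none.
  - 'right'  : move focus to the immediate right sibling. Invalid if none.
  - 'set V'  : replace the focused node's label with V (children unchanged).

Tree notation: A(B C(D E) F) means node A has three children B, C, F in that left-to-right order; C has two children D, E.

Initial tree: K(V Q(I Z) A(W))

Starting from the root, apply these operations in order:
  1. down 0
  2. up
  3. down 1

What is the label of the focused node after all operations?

Step 1 (down 0): focus=V path=0 depth=1 children=[] left=[] right=['Q', 'A'] parent=K
Step 2 (up): focus=K path=root depth=0 children=['V', 'Q', 'A'] (at root)
Step 3 (down 1): focus=Q path=1 depth=1 children=['I', 'Z'] left=['V'] right=['A'] parent=K

Answer: Q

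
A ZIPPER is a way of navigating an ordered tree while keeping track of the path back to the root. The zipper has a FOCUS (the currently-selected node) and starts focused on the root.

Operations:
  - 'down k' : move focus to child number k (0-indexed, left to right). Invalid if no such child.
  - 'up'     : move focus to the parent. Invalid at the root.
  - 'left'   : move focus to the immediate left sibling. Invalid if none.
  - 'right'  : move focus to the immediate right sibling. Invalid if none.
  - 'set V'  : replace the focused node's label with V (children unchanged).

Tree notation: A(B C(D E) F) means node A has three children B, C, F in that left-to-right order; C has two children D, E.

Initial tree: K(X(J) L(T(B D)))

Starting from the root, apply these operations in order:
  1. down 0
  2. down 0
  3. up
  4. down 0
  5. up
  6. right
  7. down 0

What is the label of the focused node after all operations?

Answer: T

Derivation:
Step 1 (down 0): focus=X path=0 depth=1 children=['J'] left=[] right=['L'] parent=K
Step 2 (down 0): focus=J path=0/0 depth=2 children=[] left=[] right=[] parent=X
Step 3 (up): focus=X path=0 depth=1 children=['J'] left=[] right=['L'] parent=K
Step 4 (down 0): focus=J path=0/0 depth=2 children=[] left=[] right=[] parent=X
Step 5 (up): focus=X path=0 depth=1 children=['J'] left=[] right=['L'] parent=K
Step 6 (right): focus=L path=1 depth=1 children=['T'] left=['X'] right=[] parent=K
Step 7 (down 0): focus=T path=1/0 depth=2 children=['B', 'D'] left=[] right=[] parent=L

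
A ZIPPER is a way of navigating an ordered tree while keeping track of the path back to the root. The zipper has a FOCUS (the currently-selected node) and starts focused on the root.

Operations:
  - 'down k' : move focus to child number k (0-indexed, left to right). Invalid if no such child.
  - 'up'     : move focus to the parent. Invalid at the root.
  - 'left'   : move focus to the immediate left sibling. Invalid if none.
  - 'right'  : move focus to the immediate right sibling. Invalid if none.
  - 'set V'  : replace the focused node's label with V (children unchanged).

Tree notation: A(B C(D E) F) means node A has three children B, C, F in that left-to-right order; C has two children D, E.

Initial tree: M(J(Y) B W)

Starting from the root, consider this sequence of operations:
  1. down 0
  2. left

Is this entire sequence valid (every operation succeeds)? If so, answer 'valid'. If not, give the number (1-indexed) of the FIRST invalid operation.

Answer: 2

Derivation:
Step 1 (down 0): focus=J path=0 depth=1 children=['Y'] left=[] right=['B', 'W'] parent=M
Step 2 (left): INVALID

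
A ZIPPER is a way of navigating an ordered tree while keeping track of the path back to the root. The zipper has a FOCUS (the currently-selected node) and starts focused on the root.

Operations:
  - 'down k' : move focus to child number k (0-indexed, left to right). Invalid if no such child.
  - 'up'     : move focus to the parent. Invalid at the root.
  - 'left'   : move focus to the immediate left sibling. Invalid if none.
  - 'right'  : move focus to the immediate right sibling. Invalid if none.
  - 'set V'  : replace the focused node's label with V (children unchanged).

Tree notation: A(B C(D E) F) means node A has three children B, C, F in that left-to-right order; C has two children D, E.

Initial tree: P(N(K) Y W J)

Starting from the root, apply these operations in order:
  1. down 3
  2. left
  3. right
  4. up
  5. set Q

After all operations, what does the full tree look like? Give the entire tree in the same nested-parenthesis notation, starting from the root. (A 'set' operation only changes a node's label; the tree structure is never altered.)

Answer: Q(N(K) Y W J)

Derivation:
Step 1 (down 3): focus=J path=3 depth=1 children=[] left=['N', 'Y', 'W'] right=[] parent=P
Step 2 (left): focus=W path=2 depth=1 children=[] left=['N', 'Y'] right=['J'] parent=P
Step 3 (right): focus=J path=3 depth=1 children=[] left=['N', 'Y', 'W'] right=[] parent=P
Step 4 (up): focus=P path=root depth=0 children=['N', 'Y', 'W', 'J'] (at root)
Step 5 (set Q): focus=Q path=root depth=0 children=['N', 'Y', 'W', 'J'] (at root)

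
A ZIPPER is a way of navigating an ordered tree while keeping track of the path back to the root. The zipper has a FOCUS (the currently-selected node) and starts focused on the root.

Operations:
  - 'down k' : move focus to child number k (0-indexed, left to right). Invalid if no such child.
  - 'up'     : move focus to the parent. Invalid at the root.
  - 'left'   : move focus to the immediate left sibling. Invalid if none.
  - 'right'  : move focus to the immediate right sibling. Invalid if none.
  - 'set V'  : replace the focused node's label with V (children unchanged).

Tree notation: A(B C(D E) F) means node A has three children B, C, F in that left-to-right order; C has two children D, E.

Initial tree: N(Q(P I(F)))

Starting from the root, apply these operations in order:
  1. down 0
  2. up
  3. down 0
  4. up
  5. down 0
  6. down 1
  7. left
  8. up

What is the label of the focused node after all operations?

Answer: Q

Derivation:
Step 1 (down 0): focus=Q path=0 depth=1 children=['P', 'I'] left=[] right=[] parent=N
Step 2 (up): focus=N path=root depth=0 children=['Q'] (at root)
Step 3 (down 0): focus=Q path=0 depth=1 children=['P', 'I'] left=[] right=[] parent=N
Step 4 (up): focus=N path=root depth=0 children=['Q'] (at root)
Step 5 (down 0): focus=Q path=0 depth=1 children=['P', 'I'] left=[] right=[] parent=N
Step 6 (down 1): focus=I path=0/1 depth=2 children=['F'] left=['P'] right=[] parent=Q
Step 7 (left): focus=P path=0/0 depth=2 children=[] left=[] right=['I'] parent=Q
Step 8 (up): focus=Q path=0 depth=1 children=['P', 'I'] left=[] right=[] parent=N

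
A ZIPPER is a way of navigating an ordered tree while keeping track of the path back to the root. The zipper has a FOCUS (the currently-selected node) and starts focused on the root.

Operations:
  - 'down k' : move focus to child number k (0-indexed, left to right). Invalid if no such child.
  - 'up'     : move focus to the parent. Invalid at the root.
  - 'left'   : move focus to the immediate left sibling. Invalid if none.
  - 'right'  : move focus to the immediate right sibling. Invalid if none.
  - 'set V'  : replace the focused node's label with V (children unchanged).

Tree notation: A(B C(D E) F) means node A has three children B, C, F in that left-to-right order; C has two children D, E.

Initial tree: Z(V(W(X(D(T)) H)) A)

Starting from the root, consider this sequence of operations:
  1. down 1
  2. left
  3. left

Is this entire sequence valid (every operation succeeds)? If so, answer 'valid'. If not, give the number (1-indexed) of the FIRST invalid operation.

Answer: 3

Derivation:
Step 1 (down 1): focus=A path=1 depth=1 children=[] left=['V'] right=[] parent=Z
Step 2 (left): focus=V path=0 depth=1 children=['W'] left=[] right=['A'] parent=Z
Step 3 (left): INVALID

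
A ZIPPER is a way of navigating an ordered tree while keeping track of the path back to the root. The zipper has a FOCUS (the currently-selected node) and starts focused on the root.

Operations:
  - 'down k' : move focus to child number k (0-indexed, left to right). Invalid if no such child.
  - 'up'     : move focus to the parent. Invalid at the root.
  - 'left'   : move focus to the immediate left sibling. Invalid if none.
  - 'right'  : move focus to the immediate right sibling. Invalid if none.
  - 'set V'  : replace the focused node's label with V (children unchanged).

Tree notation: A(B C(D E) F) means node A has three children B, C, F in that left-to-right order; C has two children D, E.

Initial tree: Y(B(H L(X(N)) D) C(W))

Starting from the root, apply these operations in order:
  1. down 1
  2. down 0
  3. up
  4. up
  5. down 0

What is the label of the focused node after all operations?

Answer: B

Derivation:
Step 1 (down 1): focus=C path=1 depth=1 children=['W'] left=['B'] right=[] parent=Y
Step 2 (down 0): focus=W path=1/0 depth=2 children=[] left=[] right=[] parent=C
Step 3 (up): focus=C path=1 depth=1 children=['W'] left=['B'] right=[] parent=Y
Step 4 (up): focus=Y path=root depth=0 children=['B', 'C'] (at root)
Step 5 (down 0): focus=B path=0 depth=1 children=['H', 'L', 'D'] left=[] right=['C'] parent=Y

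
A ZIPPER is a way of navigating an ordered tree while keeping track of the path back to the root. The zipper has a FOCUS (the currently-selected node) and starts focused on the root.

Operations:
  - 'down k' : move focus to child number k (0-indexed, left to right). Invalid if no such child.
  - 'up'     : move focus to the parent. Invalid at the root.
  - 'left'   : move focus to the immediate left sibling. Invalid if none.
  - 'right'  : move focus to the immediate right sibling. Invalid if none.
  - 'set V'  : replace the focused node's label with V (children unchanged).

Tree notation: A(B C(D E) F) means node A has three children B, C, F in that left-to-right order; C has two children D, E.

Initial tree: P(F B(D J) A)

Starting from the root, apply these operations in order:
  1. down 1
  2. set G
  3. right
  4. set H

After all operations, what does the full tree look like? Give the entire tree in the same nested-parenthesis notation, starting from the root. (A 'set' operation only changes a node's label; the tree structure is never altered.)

Answer: P(F G(D J) H)

Derivation:
Step 1 (down 1): focus=B path=1 depth=1 children=['D', 'J'] left=['F'] right=['A'] parent=P
Step 2 (set G): focus=G path=1 depth=1 children=['D', 'J'] left=['F'] right=['A'] parent=P
Step 3 (right): focus=A path=2 depth=1 children=[] left=['F', 'G'] right=[] parent=P
Step 4 (set H): focus=H path=2 depth=1 children=[] left=['F', 'G'] right=[] parent=P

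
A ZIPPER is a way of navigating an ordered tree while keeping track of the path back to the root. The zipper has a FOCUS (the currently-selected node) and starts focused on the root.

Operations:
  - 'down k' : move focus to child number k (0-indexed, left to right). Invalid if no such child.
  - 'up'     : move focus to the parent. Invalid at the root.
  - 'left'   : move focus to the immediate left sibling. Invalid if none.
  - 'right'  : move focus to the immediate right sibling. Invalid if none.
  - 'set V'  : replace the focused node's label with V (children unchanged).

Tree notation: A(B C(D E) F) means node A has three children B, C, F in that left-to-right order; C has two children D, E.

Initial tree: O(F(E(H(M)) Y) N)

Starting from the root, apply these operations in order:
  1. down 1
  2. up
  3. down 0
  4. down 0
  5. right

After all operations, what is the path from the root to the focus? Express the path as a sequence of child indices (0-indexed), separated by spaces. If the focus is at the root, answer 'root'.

Step 1 (down 1): focus=N path=1 depth=1 children=[] left=['F'] right=[] parent=O
Step 2 (up): focus=O path=root depth=0 children=['F', 'N'] (at root)
Step 3 (down 0): focus=F path=0 depth=1 children=['E', 'Y'] left=[] right=['N'] parent=O
Step 4 (down 0): focus=E path=0/0 depth=2 children=['H'] left=[] right=['Y'] parent=F
Step 5 (right): focus=Y path=0/1 depth=2 children=[] left=['E'] right=[] parent=F

Answer: 0 1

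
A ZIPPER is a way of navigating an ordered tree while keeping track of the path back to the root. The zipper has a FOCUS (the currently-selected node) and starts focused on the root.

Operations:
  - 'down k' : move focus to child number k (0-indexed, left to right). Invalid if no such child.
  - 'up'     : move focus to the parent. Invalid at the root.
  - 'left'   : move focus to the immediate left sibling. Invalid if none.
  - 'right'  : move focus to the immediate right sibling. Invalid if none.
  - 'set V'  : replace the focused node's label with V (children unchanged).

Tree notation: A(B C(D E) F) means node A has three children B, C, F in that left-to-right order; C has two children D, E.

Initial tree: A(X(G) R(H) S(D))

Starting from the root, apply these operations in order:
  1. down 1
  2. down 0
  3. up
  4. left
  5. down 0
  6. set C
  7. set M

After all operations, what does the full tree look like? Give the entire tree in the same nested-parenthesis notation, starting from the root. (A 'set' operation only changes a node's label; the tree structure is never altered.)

Step 1 (down 1): focus=R path=1 depth=1 children=['H'] left=['X'] right=['S'] parent=A
Step 2 (down 0): focus=H path=1/0 depth=2 children=[] left=[] right=[] parent=R
Step 3 (up): focus=R path=1 depth=1 children=['H'] left=['X'] right=['S'] parent=A
Step 4 (left): focus=X path=0 depth=1 children=['G'] left=[] right=['R', 'S'] parent=A
Step 5 (down 0): focus=G path=0/0 depth=2 children=[] left=[] right=[] parent=X
Step 6 (set C): focus=C path=0/0 depth=2 children=[] left=[] right=[] parent=X
Step 7 (set M): focus=M path=0/0 depth=2 children=[] left=[] right=[] parent=X

Answer: A(X(M) R(H) S(D))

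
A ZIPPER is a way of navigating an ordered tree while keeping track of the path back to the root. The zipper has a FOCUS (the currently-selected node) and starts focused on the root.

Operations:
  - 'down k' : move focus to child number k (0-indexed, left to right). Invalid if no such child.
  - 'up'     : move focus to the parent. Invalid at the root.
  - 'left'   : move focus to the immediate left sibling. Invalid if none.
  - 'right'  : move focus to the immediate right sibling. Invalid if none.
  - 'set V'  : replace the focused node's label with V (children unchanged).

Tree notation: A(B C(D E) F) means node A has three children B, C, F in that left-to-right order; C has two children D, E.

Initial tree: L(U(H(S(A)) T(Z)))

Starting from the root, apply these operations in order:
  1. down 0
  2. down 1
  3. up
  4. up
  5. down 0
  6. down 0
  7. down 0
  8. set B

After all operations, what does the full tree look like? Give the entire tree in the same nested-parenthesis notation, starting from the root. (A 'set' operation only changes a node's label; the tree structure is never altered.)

Answer: L(U(H(B(A)) T(Z)))

Derivation:
Step 1 (down 0): focus=U path=0 depth=1 children=['H', 'T'] left=[] right=[] parent=L
Step 2 (down 1): focus=T path=0/1 depth=2 children=['Z'] left=['H'] right=[] parent=U
Step 3 (up): focus=U path=0 depth=1 children=['H', 'T'] left=[] right=[] parent=L
Step 4 (up): focus=L path=root depth=0 children=['U'] (at root)
Step 5 (down 0): focus=U path=0 depth=1 children=['H', 'T'] left=[] right=[] parent=L
Step 6 (down 0): focus=H path=0/0 depth=2 children=['S'] left=[] right=['T'] parent=U
Step 7 (down 0): focus=S path=0/0/0 depth=3 children=['A'] left=[] right=[] parent=H
Step 8 (set B): focus=B path=0/0/0 depth=3 children=['A'] left=[] right=[] parent=H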